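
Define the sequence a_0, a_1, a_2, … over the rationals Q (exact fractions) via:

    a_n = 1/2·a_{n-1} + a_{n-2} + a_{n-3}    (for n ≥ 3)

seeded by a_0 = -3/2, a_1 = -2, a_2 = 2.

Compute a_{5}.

a_3 = 1/2·2 + 1·-2 + 1·-3/2 = -5/2
a_4 = 1/2·-5/2 + 1·2 + 1·-2 = -5/4
a_5 = 1/2·-5/4 + 1·-5/2 + 1·2 = -9/8

-9/8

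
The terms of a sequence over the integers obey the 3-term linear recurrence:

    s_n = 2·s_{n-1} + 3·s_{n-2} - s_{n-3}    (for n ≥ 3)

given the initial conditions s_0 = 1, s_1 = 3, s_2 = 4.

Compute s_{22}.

9671468549

s_3 = 2·4 + 3·3 + -1·1 = 16
s_4 = 2·16 + 3·4 + -1·3 = 41
s_5 = 2·41 + 3·16 + -1·4 = 126
s_6 = 2·126 + 3·41 + -1·16 = 359
s_7 = 2·359 + 3·126 + -1·41 = 1055
s_8 = 2·1055 + 3·359 + -1·126 = 3061
s_9 = 2·3061 + 3·1055 + -1·359 = 8928
s_10 = 2·8928 + 3·3061 + -1·1055 = 25984
s_11 = 2·25984 + 3·8928 + -1·3061 = 75691
s_12 = 2·75691 + 3·25984 + -1·8928 = 220406
s_13 = 2·220406 + 3·75691 + -1·25984 = 641901
s_14 = 2·641901 + 3·220406 + -1·75691 = 1869329
s_15 = 2·1869329 + 3·641901 + -1·220406 = 5443955
s_16 = 2·5443955 + 3·1869329 + -1·641901 = 15853996
s_17 = 2·15853996 + 3·5443955 + -1·1869329 = 46170528
s_18 = 2·46170528 + 3·15853996 + -1·5443955 = 134459089
s_19 = 2·134459089 + 3·46170528 + -1·15853996 = 391575766
s_20 = 2·391575766 + 3·134459089 + -1·46170528 = 1140358271
s_21 = 2·1140358271 + 3·391575766 + -1·134459089 = 3320984751
s_22 = 2·3320984751 + 3·1140358271 + -1·391575766 = 9671468549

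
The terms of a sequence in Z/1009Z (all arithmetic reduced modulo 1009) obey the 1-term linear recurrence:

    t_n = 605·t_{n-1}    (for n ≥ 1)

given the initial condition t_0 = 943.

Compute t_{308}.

534

t_1 = 605·943 = 430
t_2 = 605·430 = 837
t_3 = 605·837 = 876
t_4 = 605·876 = 255
t_5 = 605·255 = 907
t_6 = 605·907 = 848
t_7 = 605·848 = 468
t_8 = 605·468 = 620
t_9 = 605·620 = 761
t_10 = 605·761 = 301
t_11 = 605·301 = 485
t_12 = 605·485 = 815
t_13 = 605·815 = 683
t_14 = 605·683 = 534
t_15 = 605·534 = 190
t_16 = 605·190 = 933
t_17 = 605·933 = 434
t_18 = 605·434 = 230
t_19 = 605·230 = 917
t_20 = 605·917 = 844
t_21 = 605·844 = 66
t_22 = 605·66 = 579
t_23 = 605·579 = 172
t_24 = 605·172 = 133
t_25 = 605·133 = 754
t_26 = 605·754 = 102
t_27 = 605·102 = 161
t_28 = 605·161 = 541
t_29 = 605·541 = 389
t_30 = 605·389 = 248
t_31 = 605·248 = 708
t_32 = 605·708 = 524
t_33 = 605·524 = 194
t_34 = 605·194 = 326
t_35 = 605·326 = 475
t_36 = 605·475 = 819
t_37 = 605·819 = 76
t_38 = 605·76 = 575
t_39 = 605·575 = 779
t_40 = 605·779 = 92
t_41 = 605·92 = 165
t_42 = 605·165 = 943
(t_42) = (943) = (t_0), so the sequence has period 42.
308 ≡ 14 (mod 42), hence t_308 = t_14 = 534.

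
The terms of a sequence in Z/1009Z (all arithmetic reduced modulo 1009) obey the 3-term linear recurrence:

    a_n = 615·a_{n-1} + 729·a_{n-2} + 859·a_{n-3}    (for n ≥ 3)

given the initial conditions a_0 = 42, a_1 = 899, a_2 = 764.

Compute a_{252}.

a_3 = 615·764 + 729·899 + 859·42 = 959
a_4 = 615·959 + 729·764 + 859·899 = 873
a_5 = 615·873 + 729·959 + 859·764 = 407
a_6 = 615·407 + 729·873 + 859·959 = 248
a_7 = 615·248 + 729·407 + 859·873 = 438
a_8 = 615·438 + 729·248 + 859·407 = 647
Continuing the recurrence:
  a_9 = 950;  a_10 = 384;  a_11 = 244;  a_12 = 940;  a_13 = 148;  a_14 = 83
  a_15 = 784;  a_16 = 832;  a_17 = 217;  a_18 = 839;  a_19 = 482;  a_20 = 708
  a_21 = 53;  a_22 = 179;  a_23 = 144;  a_24 = 220;  a_25 = 527;  a_26 = 763
  a_27 = 111;  a_28 = 582;  a_29 = 510;  a_30 = 852;  a_31 = 261;  a_32 = 841
  a_33 = 518;  a_34 = 553;  a_35 = 293;  a_36 = 123;  a_37 = 456;  a_38 = 250
  a_39 = 557;  a_40 = 337;  a_41 = 678;  a_42 = 936;  a_43 = 262;  a_44 = 159
  a_45 = 60;  a_46 = 503;  a_47 = 301;  a_48 = 969;  a_49 = 317;  a_50 = 574
  a_51 = 847;  a_52 = 854;  a_53 = 150;  a_54 = 528;  a_55 = 243;  a_56 = 294
  a_57 = 273;  a_58 = 693;  a_59 = 937;  a_60 = 223;  a_61 = 887;  a_62 = 464
  a_63 = 523;  a_64 = 153;  a_65 = 144;  a_66 = 567;  a_67 = 897;  a_68 = 992
  a_69 = 431;  a_70 = 69;  a_71 = 989;  a_72 = 594;  a_73 = 347;  a_74 = 644
  a_75 = 937;  a_76 = 825;  a_77 = 92;  a_78 = 847;  a_79 = 83;  a_80 = 876
  a_81 = 994;  a_82 = 430;  a_83 = 26;  a_84 = 758;  a_85 = 880;  a_86 = 162
  a_87 = 861;  a_88 = 14;  a_89 = 525;  a_90 = 113;  a_91 = 106;  a_92 = 205
  a_93 = 743;  a_94 = 225;  a_95 = 485;  a_96 = 727;  a_97 = 80;  a_98 = 924
  a_99 = 922;  a_100 = 673;  a_101 = 991;  a_102 = 205;  a_103 = 904;  a_104 = 796
  a_105 = 843;  a_106 = 543;  a_107 = 703;  a_108 = 487;  a_109 = 26;  a_110 = 196
  a_111 = 859;  a_112 = 320;  a_113 = 537;  a_114 = 815;  a_115 = 165;  a_116 = 579
  a_117 = 970;  a_118 = 26;  a_119 = 600;  a_120 = 294;  a_121 = 838;  a_122 = 999
  a_123 = 657;  a_124 = 653;  a_125 = 182;  a_126 = 52;  a_127 = 114;  a_128 = 1007
  a_129 = 419;  a_130 = 1003;  a_131 = 370;  a_132 = 904;  a_133 = 219;  a_134 = 622
  a_135 = 963;  a_136 = 806;  a_137 = 571;  a_138 = 206;  a_139 = 287;  a_140 = 887
  a_141 = 375;  a_142 = 764;  a_143 = 749;  a_144 = 773;  a_145 = 734;  a_146 = 531
  a_147 = 50;  a_148 = 4;  a_149 = 629;  a_150 = 849;  a_151 = 337;  a_152 = 301
  a_153 = 738;  a_154 = 196;  a_155 = 929;  a_156 = 137;  a_157 = 571;  a_158 = 916
  a_159 = 499;  a_160 = 70;  a_161 = 18;  a_162 = 367;  a_163 = 293;  a_164 = 69
  a_165 = 191;  a_166 = 718;  a_167 = 374;  a_168 = 320;  a_169 = 524;  a_170 = 994
  a_171 = 882;  a_172 = 863;  a_173 = 488;  a_174 = 846;  a_175 = 941;  a_176 = 241
  a_177 = 1004;  a_178 = 185;  a_179 = 323;  a_180 = 281;  a_181 = 139;  a_182 = 733
  a_183 = 431;  a_184 = 633;  a_185 = 252;  a_186 = 873;  a_187 = 73;  a_188 = 779
  a_189 = 779;  a_190 = 792;  a_191 = 760;  a_192 = 647;  a_193 = 720;  a_194 = 326
  a_195 = 722;  a_196 = 572;  a_197 = 829;  a_198 = 224;  a_199 = 451;  a_200 = 494
  a_201 = 652;  a_202 = 273;  a_203 = 27;  a_204 = 778;  a_205 = 126;  a_206 = 896
  a_207 = 505;  a_208 = 435;  a_209 = 806;  a_210 = 485;  a_211 = 282;  a_212 = 477
  a_213 = 385;  a_214 = 375;  a_215 = 825;  a_216 = 556;  a_217 = 204;  a_218 = 407
  a_219 = 813;  a_220 = 267;  a_221 = 631;  a_222 = 654;  a_223 = 833;  a_224 = 437
  a_225 = 982;  a_226 = 443;  a_227 = 547;  a_228 = 489;  a_229 = 405;  a_230 = 844
  a_231 = 349;  a_232 = 303;  a_233 = 367;  a_234 = 732;  a_235 = 279;  a_236 = 367
  a_237 = 452;  a_238 = 182;  a_239 = 950;  a_240 = 341;  a_241 = 162;  a_242 = 892
  a_243 = 38;  a_244 = 551;  a_245 = 697;  a_246 = 281;  a_247 = 950;  a_248 = 447
  a_249 = 52;  a_250 = 426
a_251 = 615·426 + 729·52 + 859·447 = 778
a_252 = 615·778 + 729·426 + 859·52 = 258

258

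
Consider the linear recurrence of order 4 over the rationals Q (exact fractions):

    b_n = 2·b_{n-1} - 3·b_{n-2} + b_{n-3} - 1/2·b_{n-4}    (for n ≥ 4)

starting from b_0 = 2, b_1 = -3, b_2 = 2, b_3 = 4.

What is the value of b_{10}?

b_4 = 2·4 + -3·2 + 1·-3 + -1/2·2 = -2
b_5 = 2·-2 + -3·4 + 1·2 + -1/2·-3 = -25/2
b_6 = 2·-25/2 + -3·-2 + 1·4 + -1/2·2 = -16
b_7 = 2·-16 + -3·-25/2 + 1·-2 + -1/2·4 = 3/2
b_8 = 2·3/2 + -3·-16 + 1·-25/2 + -1/2·-2 = 79/2
b_9 = 2·79/2 + -3·3/2 + 1·-16 + -1/2·-25/2 = 259/4
b_10 = 2·259/4 + -3·79/2 + 1·3/2 + -1/2·-16 = 41/2

41/2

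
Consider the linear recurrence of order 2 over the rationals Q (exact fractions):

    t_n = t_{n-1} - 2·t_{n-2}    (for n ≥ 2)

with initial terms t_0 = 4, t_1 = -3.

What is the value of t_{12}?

t_2 = 1·-3 + -2·4 = -11
t_3 = 1·-11 + -2·-3 = -5
t_4 = 1·-5 + -2·-11 = 17
t_5 = 1·17 + -2·-5 = 27
t_6 = 1·27 + -2·17 = -7
t_7 = 1·-7 + -2·27 = -61
t_8 = 1·-61 + -2·-7 = -47
t_9 = 1·-47 + -2·-61 = 75
t_10 = 1·75 + -2·-47 = 169
t_11 = 1·169 + -2·75 = 19
t_12 = 1·19 + -2·169 = -319

-319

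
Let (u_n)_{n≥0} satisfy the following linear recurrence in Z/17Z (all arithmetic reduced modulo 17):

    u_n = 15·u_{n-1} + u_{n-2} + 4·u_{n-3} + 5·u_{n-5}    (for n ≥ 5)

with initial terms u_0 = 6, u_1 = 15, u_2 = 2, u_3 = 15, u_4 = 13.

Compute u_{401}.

u_5 = 15·13 + 1·15 + 4·2 + 0·15 + 5·6 = 10
u_6 = 15·10 + 1·13 + 4·15 + 0·2 + 5·15 = 9
u_7 = 15·9 + 1·10 + 4·13 + 0·15 + 5·2 = 3
u_8 = 15·3 + 1·9 + 4·10 + 0·13 + 5·15 = 16
u_9 = 15·16 + 1·3 + 4·9 + 0·10 + 5·13 = 4
u_10 = 15·4 + 1·16 + 4·3 + 0·9 + 5·10 = 2
Continuing the recurrence:
  u_11 = 7;  u_12 = 2;  u_13 = 6;  u_14 = 4;  u_15 = 16;  u_16 = 14
  u_17 = 14;  u_18 = 12;  u_19 = 15;  u_20 = 16;  u_21 = 16;  u_22 = 12
  u_23 = 14;  u_24 = 4;  u_25 = 15;  u_26 = 8;  u_27 = 7;  u_28 = 5
  u_29 = 15;  u_30 = 10;  u_31 = 4;  u_32 = 12;  u_33 = 11;  u_34 = 13
  u_35 = 15;  u_36 = 13;  u_37 = 16;  u_38 = 11;  u_39 = 9;  u_40 = 13
  u_41 = 7;  u_42 = 13;  u_43 = 3;  u_44 = 12;  u_45 = 11;  u_46 = 3
  u_47 = 16;  u_48 = 13;  u_49 = 11;  u_50 = 8;  u_51 = 11;  u_52 = 8
  u_53 = 7;  u_54 = 8;  u_55 = 12;  u_56 = 16;  u_57 = 1;  u_58 = 12
  u_59 = 13;  u_60 = 16;  u_61 = 7;  u_62 = 8;  u_63 = 13;  u_64 = 7
  u_65 = 9;  u_66 = 8;  u_67 = 10;  u_68 = 4;  u_69 = 1;  u_70 = 2
  u_71 = 2;  u_72 = 1;  u_73 = 11;  u_74 = 9;  u_75 = 7;  u_76 = 15
  u_77 = 1;  u_78 = 11;  u_79 = 16;  u_80 = 1;  u_81 = 14;  u_82 = 8
  u_83 = 6;  u_84 = 13;  u_85 = 0;  u_86 = 5;  u_87 = 14;  u_88 = 7
  u_89 = 0;  u_90 = 12;  u_91 = 12;  u_92 = 7;  u_93 = 13;  u_94 = 12
  u_95 = 9;  u_96 = 4;  u_97 = 16;  u_98 = 5;  u_99 = 14;  u_100 = 1
  u_101 = 1;  u_102 = 16;  u_103 = 15;  u_104 = 9;  u_105 = 15;  u_106 = 10
  u_107 = 9;  u_108 = 8;  u_109 = 10;  u_110 = 14;  u_111 = 13;  u_112 = 5
  u_113 = 14;  u_114 = 11;  u_115 = 14;  u_116 = 2;  u_117 = 11;  u_118 = 4
  u_119 = 15;  u_120 = 3;  u_121 = 1;  u_122 = 14;  u_123 = 5;  u_124 = 15
  u_125 = 12;  u_126 = 16;  u_127 = 8;  u_128 = 5;  u_129 = 1;  u_130 = 10
  u_131 = 13;  u_132 = 11;  u_133 = 5;  u_134 = 7;  u_135 = 0;  u_136 = 7
  u_137 = 1;  u_138 = 13;  u_139 = 4;  u_140 = 9;  u_141 = 5;  u_142 = 3
  u_143 = 15;  u_144 = 13;  u_145 = 12;  u_146 = 6;  u_147 = 16;  u_148 = 12
  u_149 = 13;  u_150 = 8;  u_151 = 7;  u_152 = 7;  u_153 = 0;  u_154 = 15
  u_155 = 4;  u_156 = 8;  u_157 = 15;  u_158 = 11;  u_159 = 15;  u_160 = 10
  u_161 = 11;  u_162 = 4;  u_163 = 13;  u_164 = 12;  u_165 = 4;  u_166 = 9
  u_167 = 3;  u_168 = 16;  u_169 = 16;  u_170 = 16;  u_171 = 8;  u_172 = 11
  u_173 = 11;  u_174 = 16;  u_175 = 1;  u_176 = 13;  u_177 = 9;  u_178 = 3
  u_179 = 16;  u_180 = 12;  u_181 = 1;  u_182 = 0;  u_183 = 13;  u_184 = 7
  u_185 = 8;  u_186 = 14;  u_187 = 8;  u_188 = 10;  u_189 = 11;  u_190 = 9
  u_191 = 1;  u_192 = 6;  u_193 = 7;  u_194 = 0;  u_195 = 8;  u_196 = 0
  u_197 = 4;  u_198 = 8;  u_199 = 5;  u_200 = 3;  u_201 = 14;  u_202 = 15
  u_203 = 2;  u_204 = 7;  u_205 = 12;  u_206 = 10;  u_207 = 10;  u_208 = 14
  u_209 = 6;  u_210 = 0;  u_211 = 10;  u_212 = 3;  u_213 = 6;  u_214 = 10
  u_215 = 15;  u_216 = 3;  u_217 = 13;  u_218 = 16;  u_219 = 9;  u_220 = 6
  u_221 = 8;  u_222 = 6;  u_223 = 15;  u_224 = 2;  u_225 = 14;  u_226 = 6
  u_227 = 6;  u_228 = 6;  u_229 = 11;  u_230 = 10;  u_231 = 11;  u_232 = 11
  u_233 = 8;  u_234 = 9;  u_235 = 16;  u_236 = 13;  u_237 = 13;  u_238 = 6
  u_239 = 13;  u_240 = 10;  u_241 = 14;  u_242 = 14;  u_243 = 5;  u_244 = 6
  u_245 = 14;  u_246 = 0;  u_247 = 6;  u_248 = 1;  u_249 = 0;  u_250 = 10
  u_251 = 1;  u_252 = 4;  u_253 = 4;  u_254 = 0;  u_255 = 2;  u_256 = 0
  u_257 = 5;  u_258 = 1;  u_259 = 3;  u_260 = 8;  u_261 = 8;  u_262 = 12
  u_263 = 4;  u_264 = 0;  u_265 = 7;  u_266 = 8;  u_267 = 0;  u_268 = 5
  u_269 = 5;  u_270 = 13;  u_271 = 5;  u_272 = 6;  u_273 = 2;  u_274 = 13
  u_275 = 14;  u_276 = 1;  u_277 = 9;  u_278 = 15;  u_279 = 14;  u_280 = 8
  u_281 = 12;  u_282 = 0;  u_283 = 0;  u_284 = 16;  u_285 = 8;  u_286 = 9
  u_287 = 3;  u_288 = 1;  u_289 = 15;  u_290 = 6;  u_291 = 1;  u_292 = 11
  u_293 = 8;  u_294 = 6;  u_295 = 2;  u_296 = 5;  u_297 = 3;  u_298 = 13
  u_299 = 10;  u_300 = 15;  u_301 = 6;  u_302 = 7;  u_303 = 15;  u_304 = 0
  u_305 = 16;  u_306 = 7;  u_307 = 3;  u_308 = 4;  u_309 = 6;  u_310 = 16
  u_311 = 8;  u_312 = 5;  u_313 = 14;  u_314 = 5;  u_315 = 2;  u_316 = 12
  u_317 = 6;  u_318 = 10;  u_319 = 8;  u_320 = 11;  u_321 = 1;  u_322 = 3
  u_323 = 4;  u_324 = 5;  u_325 = 10;  u_326 = 6;  u_327 = 16;  u_328 = 0
  u_329 = 14;  u_330 = 1;  u_331 = 8;  u_332 = 2;  u_333 = 8;  u_334 = 3
  u_335 = 15;  u_336 = 11;  u_337 = 15;  u_338 = 13;  u_339 = 14;  u_340 = 1
  u_341 = 0;  u_342 = 13;  u_343 = 9;  u_344 = 14;  u_345 = 4;  u_346 = 8
  u_347 = 7;  u_348 = 4;  u_349 = 16;  u_350 = 3;  u_351 = 15;  u_352 = 4
  u_353 = 5;  u_354 = 15;  u_355 = 6;  u_356 = 13;  u_357 = 9;  u_358 = 10
  u_359 = 14;  u_360 = 14;  u_361 = 6;  u_362 = 1;  u_363 = 8;  u_364 = 11
  u_365 = 9;  u_366 = 4;  u_367 = 16;  u_368 = 14;  u_369 = 8;  u_370 = 5
  u_371 = 6;  u_372 = 3;  u_373 = 5;  u_374 = 6;  u_375 = 13;  u_376 = 13
  u_377 = 9;  u_378 = 4;  u_379 = 15;  u_380 = 7;  u_381 = 14;  u_382 = 16
  u_383 = 13;  u_384 = 2;  u_385 = 6;  u_386 = 10;  u_387 = 6;  u_388 = 2
  u_389 = 1;  u_390 = 3;  u_391 = 2;  u_392 = 16;  u_393 = 9;  u_394 = 11
  u_395 = 15;  u_396 = 10;  u_397 = 0;  u_398 = 13;  u_399 = 1
u_400 = 15·1 + 1·13 + 4·0 + 0·10 + 5·15 = 1
u_401 = 15·1 + 1·1 + 4·13 + 0·0 + 5·10 = 16

16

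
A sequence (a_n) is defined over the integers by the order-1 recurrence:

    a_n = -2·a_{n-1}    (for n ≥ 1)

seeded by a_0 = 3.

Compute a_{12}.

12288

a_1 = -2·3 = -6
a_2 = -2·-6 = 12
a_3 = -2·12 = -24
a_4 = -2·-24 = 48
a_5 = -2·48 = -96
a_6 = -2·-96 = 192
a_7 = -2·192 = -384
a_8 = -2·-384 = 768
a_9 = -2·768 = -1536
a_10 = -2·-1536 = 3072
a_11 = -2·3072 = -6144
a_12 = -2·-6144 = 12288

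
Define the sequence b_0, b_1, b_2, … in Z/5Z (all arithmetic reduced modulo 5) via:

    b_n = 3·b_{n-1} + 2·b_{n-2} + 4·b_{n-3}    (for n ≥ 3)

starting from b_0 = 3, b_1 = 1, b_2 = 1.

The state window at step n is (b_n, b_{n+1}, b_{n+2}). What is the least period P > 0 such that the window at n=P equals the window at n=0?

n=0: window = (3, 1, 1)
n=1: window = (1, 1, 2)
n=2: window = (1, 2, 2)
n=3: window = (2, 2, 4)
n=4: window = (2, 4, 4)
n=5: window = (4, 4, 3)
n=6: window = (4, 3, 3)
n=7: window = (3, 3, 1)
n=8: window = (3, 1, 1)
window at n=8 equals window at n=0 → period = 8

8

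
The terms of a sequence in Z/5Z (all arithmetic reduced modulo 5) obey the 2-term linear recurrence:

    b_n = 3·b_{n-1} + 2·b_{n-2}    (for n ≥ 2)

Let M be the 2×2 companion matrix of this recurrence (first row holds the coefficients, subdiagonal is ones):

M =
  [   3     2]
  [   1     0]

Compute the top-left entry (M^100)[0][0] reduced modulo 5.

(M^100)[0][0] is the top entry after applying M 100 times to the unit state (1, 0). Equivalently it is h_{101} for the auxiliary sequence (h_n) obeying the same recurrence with h_1 = 1 and h_i = 0 for 0 ≤ i < 1:
h_2 = 3·1 + 2·0 = 3
h_3 = 3·3 + 2·1 = 1
h_4 = 3·1 + 2·3 = 4
h_5 = 3·4 + 2·1 = 4
h_6 = 3·4 + 2·4 = 0
h_7 = 3·0 + 2·4 = 3
h_8 = 3·3 + 2·0 = 4
h_9 = 3·4 + 2·3 = 3
h_10 = 3·3 + 2·4 = 2
h_11 = 3·2 + 2·3 = 2
h_12 = 3·2 + 2·2 = 0
h_13 = 3·0 + 2·2 = 4
h_14 = 3·4 + 2·0 = 2
h_15 = 3·2 + 2·4 = 4
h_16 = 3·4 + 2·2 = 1
h_17 = 3·1 + 2·4 = 1
h_18 = 3·1 + 2·1 = 0
h_19 = 3·0 + 2·1 = 2
h_20 = 3·2 + 2·0 = 1
h_21 = 3·1 + 2·2 = 2
h_22 = 3·2 + 2·1 = 3
h_23 = 3·3 + 2·2 = 3
h_24 = 3·3 + 2·3 = 0
h_25 = 3·0 + 2·3 = 1
(h_24, h_25) = (0, 1) = (h_0, h_1), so the sequence has period 24.
101 ≡ 5 (mod 24), hence h_101 = h_5 = 4.

4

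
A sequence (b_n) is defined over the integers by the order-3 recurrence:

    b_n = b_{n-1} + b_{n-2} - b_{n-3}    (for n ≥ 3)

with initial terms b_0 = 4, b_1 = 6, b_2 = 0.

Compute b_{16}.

b_3 = 1·0 + 1·6 + -1·4 = 2
b_4 = 1·2 + 1·0 + -1·6 = -4
b_5 = 1·-4 + 1·2 + -1·0 = -2
b_6 = 1·-2 + 1·-4 + -1·2 = -8
b_7 = 1·-8 + 1·-2 + -1·-4 = -6
b_8 = 1·-6 + 1·-8 + -1·-2 = -12
b_9 = 1·-12 + 1·-6 + -1·-8 = -10
b_10 = 1·-10 + 1·-12 + -1·-6 = -16
b_11 = 1·-16 + 1·-10 + -1·-12 = -14
b_12 = 1·-14 + 1·-16 + -1·-10 = -20
b_13 = 1·-20 + 1·-14 + -1·-16 = -18
b_14 = 1·-18 + 1·-20 + -1·-14 = -24
b_15 = 1·-24 + 1·-18 + -1·-20 = -22
b_16 = 1·-22 + 1·-24 + -1·-18 = -28

-28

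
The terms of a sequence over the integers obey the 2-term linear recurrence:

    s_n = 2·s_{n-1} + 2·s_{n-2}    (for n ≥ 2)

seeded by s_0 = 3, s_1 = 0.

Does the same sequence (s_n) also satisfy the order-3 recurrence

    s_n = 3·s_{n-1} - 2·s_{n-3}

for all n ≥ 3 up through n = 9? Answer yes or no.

yes

Terms s_0..s_9: 3, 0, 6, 12, 36, 96, 264, 720, 1968, 5376
n=3: candidate gives 12, actual s_3 = 12 ✓
n=4: candidate gives 36, actual s_4 = 36 ✓
n=5: candidate gives 96, actual s_5 = 96 ✓
n=6: candidate gives 264, actual s_6 = 264 ✓
n=7: candidate gives 720, actual s_7 = 720 ✓
n=8: candidate gives 1968, actual s_8 = 1968 ✓
n=9: candidate gives 5376, actual s_9 = 5376 ✓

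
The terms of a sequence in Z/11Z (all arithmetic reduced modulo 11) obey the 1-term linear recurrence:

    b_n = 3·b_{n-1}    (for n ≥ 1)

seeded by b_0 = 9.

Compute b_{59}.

b_1 = 3·9 = 5
b_2 = 3·5 = 4
b_3 = 3·4 = 1
b_4 = 3·1 = 3
b_5 = 3·3 = 9
(b_5) = (9) = (b_0), so the sequence has period 5.
59 ≡ 4 (mod 5), hence b_59 = b_4 = 3.

3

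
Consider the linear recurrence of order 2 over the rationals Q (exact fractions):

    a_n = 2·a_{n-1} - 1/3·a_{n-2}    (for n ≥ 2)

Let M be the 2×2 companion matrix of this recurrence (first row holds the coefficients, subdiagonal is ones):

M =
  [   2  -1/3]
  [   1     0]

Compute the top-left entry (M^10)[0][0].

105731/243

(M^10)[0][0] is the top entry after applying M 10 times to the unit state (1, 0). Equivalently it is h_{11} for the auxiliary sequence (h_n) obeying the same recurrence with h_1 = 1 and h_i = 0 for 0 ≤ i < 1:
h_2 = 2·1 + -1/3·0 = 2
h_3 = 2·2 + -1/3·1 = 11/3
h_4 = 2·11/3 + -1/3·2 = 20/3
h_5 = 2·20/3 + -1/3·11/3 = 109/9
h_6 = 2·109/9 + -1/3·20/3 = 22
h_7 = 2·22 + -1/3·109/9 = 1079/27
h_8 = 2·1079/27 + -1/3·22 = 1960/27
h_9 = 2·1960/27 + -1/3·1079/27 = 10681/81
h_10 = 2·10681/81 + -1/3·1960/27 = 19402/81
h_11 = 2·19402/81 + -1/3·10681/81 = 105731/243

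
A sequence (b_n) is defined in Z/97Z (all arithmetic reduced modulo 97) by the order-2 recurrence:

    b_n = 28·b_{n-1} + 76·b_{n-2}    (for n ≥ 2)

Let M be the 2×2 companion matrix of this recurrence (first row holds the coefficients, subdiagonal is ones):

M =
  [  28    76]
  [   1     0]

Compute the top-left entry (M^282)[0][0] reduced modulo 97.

(M^282)[0][0] is the top entry after applying M 282 times to the unit state (1, 0). Equivalently it is h_{283} for the auxiliary sequence (h_n) obeying the same recurrence with h_1 = 1 and h_i = 0 for 0 ≤ i < 1:
h_2 = 28·1 + 76·0 = 28
h_3 = 28·28 + 76·1 = 84
h_4 = 28·84 + 76·28 = 18
h_5 = 28·18 + 76·84 = 1
h_6 = 28·1 + 76·18 = 38
h_7 = 28·38 + 76·1 = 73
Continuing the recurrence:
  h_8 = 82;  h_9 = 84;  h_10 = 48;  h_11 = 65;  h_12 = 36;  h_13 = 31
  h_14 = 15;  h_15 = 60;  h_16 = 7;  h_17 = 3;  h_18 = 34;  h_19 = 16
  h_20 = 25;  h_21 = 73;  h_22 = 64;  h_23 = 65;  h_24 = 88;  h_25 = 32
  h_26 = 18;  h_27 = 26;  h_28 = 59;  h_29 = 39;  h_30 = 47;  h_31 = 12
  h_32 = 28;  h_33 = 47;  h_34 = 49;  h_35 = 94;  h_36 = 51;  h_37 = 36
  h_38 = 34;  h_39 = 2;  h_40 = 21;  h_41 = 61;  h_42 = 6;  h_43 = 51
  h_44 = 41;  h_45 = 77;  h_46 = 34;  h_47 = 14;  h_48 = 66;  h_49 = 2
  h_50 = 28;  h_51 = 63;  h_52 = 12;  h_53 = 80;  h_54 = 48;  h_55 = 52
  h_56 = 60;  h_57 = 6;  h_58 = 72;  h_59 = 47;  h_60 = 95;  h_61 = 24
  h_62 = 35;  h_63 = 88;  h_64 = 80;  h_65 = 4;  h_66 = 81;  h_67 = 50
  h_68 = 87;  h_69 = 28;  h_70 = 24;  h_71 = 84;  h_72 = 5;  h_73 = 25
  h_74 = 13;  h_75 = 33;  h_76 = 69;  h_77 = 75;  h_78 = 69;  h_79 = 66
  h_80 = 11;  h_81 = 86;  h_82 = 43;  h_83 = 77;  h_84 = 89;  h_85 = 2
  h_86 = 30;  h_87 = 22;  h_88 = 83;  h_89 = 19;  h_90 = 50;  h_91 = 31
  h_92 = 12;  h_93 = 73;  h_94 = 46;  h_95 = 46;  h_96 = 31;  h_97 = 96
  h_98 = 0;  h_99 = 21;  h_100 = 6;  h_101 = 18;  h_102 = 87;  h_103 = 21
  h_104 = 22;  h_105 = 78;  h_106 = 73;  h_107 = 18;  h_108 = 38;  h_109 = 7
  h_110 = 77;  h_111 = 69;  h_112 = 24;  h_113 = 96;  h_114 = 50;  h_115 = 63
  h_116 = 35;  h_117 = 45;  h_118 = 40;  h_119 = 78;  h_120 = 83;  h_121 = 7
  h_122 = 5;  h_123 = 90;  h_124 = 87;  h_125 = 61;  h_126 = 75;  h_127 = 43
  h_128 = 17;  h_129 = 58;  h_130 = 6;  h_131 = 17;  h_132 = 59;  h_133 = 34
  h_134 = 4;  h_135 = 77;  h_136 = 35;  h_137 = 42;  h_138 = 53;  h_139 = 20
  h_140 = 29;  h_141 = 4;  h_142 = 85;  h_143 = 65;  h_144 = 35;  h_145 = 3
  h_146 = 28;  h_147 = 42;  h_148 = 6;  h_149 = 62;  h_150 = 58;  h_151 = 31
  h_152 = 38;  h_153 = 25;  h_154 = 96;  h_155 = 29;  h_156 = 57;  h_157 = 17
  h_158 = 55;  h_159 = 19;  h_160 = 56;  h_161 = 5;  h_162 = 31;  h_163 = 84
  h_164 = 52;  h_165 = 80;  h_166 = 81;  h_167 = 6;  h_168 = 19;  h_169 = 18
  h_170 = 8;  h_171 = 40;  h_172 = 79;  h_173 = 14;  h_174 = 91;  h_175 = 23
  h_176 = 91;  h_177 = 28;  h_178 = 37;  h_179 = 60;  h_180 = 30;  h_181 = 65
  h_182 = 26;  h_183 = 42;  h_184 = 48;  h_185 = 74;  h_186 = 94;  h_187 = 11
  h_188 = 80;  h_189 = 69;  h_190 = 58;  h_191 = 78;  h_192 = 93;  h_193 = 93
  h_194 = 69;  h_195 = 76;  h_196 = 0;  h_197 = 53;  h_198 = 29;  h_199 = 87
  h_200 = 81;  h_201 = 53;  h_202 = 74;  h_203 = 86;  h_204 = 78;  h_205 = 87
  h_206 = 22;  h_207 = 50;  h_208 = 65;  h_209 = 91;  h_210 = 19;  h_211 = 76
  h_212 = 80;  h_213 = 62;  h_214 = 56;  h_215 = 72;  h_216 = 64;  h_217 = 86
  h_218 = 94;  h_219 = 50;  h_220 = 8;  h_221 = 47;  h_222 = 81;  h_223 = 20
  h_224 = 23;  h_225 = 30;  h_226 = 66;  h_227 = 54;  h_228 = 29;  h_229 = 66
  h_230 = 75;  h_231 = 35;  h_232 = 84;  h_233 = 65;  h_234 = 56;  h_235 = 9
  h_236 = 46;  h_237 = 32;  h_238 = 27;  h_239 = 84;  h_240 = 39;  h_241 = 7
  h_242 = 56;  h_243 = 63;  h_244 = 6;  h_245 = 9;  h_246 = 29;  h_247 = 41
  h_248 = 54;  h_249 = 69;  h_250 = 22;  h_251 = 40;  h_252 = 76;  h_253 = 27
  h_254 = 33;  h_255 = 66;  h_256 = 88;  h_257 = 11;  h_258 = 12;  h_259 = 8
  h_260 = 69;  h_261 = 18;  h_262 = 25;  h_263 = 31;  h_264 = 52;  h_265 = 29
  h_266 = 11;  h_267 = 87;  h_268 = 71;  h_269 = 64;  h_270 = 10;  h_271 = 3
  h_272 = 68;  h_273 = 95;  h_274 = 68;  h_275 = 6;  h_276 = 1;  h_277 = 96
  h_278 = 48;  h_279 = 7;  h_280 = 61;  h_281 = 9
h_282 = 28·9 + 76·61 = 38
h_283 = 28·38 + 76·9 = 2

2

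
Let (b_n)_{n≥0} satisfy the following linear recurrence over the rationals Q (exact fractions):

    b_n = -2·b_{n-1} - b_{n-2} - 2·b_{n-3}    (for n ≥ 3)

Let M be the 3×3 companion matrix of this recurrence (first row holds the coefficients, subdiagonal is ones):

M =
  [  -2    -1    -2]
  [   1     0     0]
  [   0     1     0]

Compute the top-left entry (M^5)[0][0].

(M^5)[0][0] is the top entry after applying M 5 times to the unit state (1, 0, 0). Equivalently it is h_{7} for the auxiliary sequence (h_n) obeying the same recurrence with h_2 = 1 and h_i = 0 for 0 ≤ i < 2:
h_3 = -2·1 + -1·0 + -2·0 = -2
h_4 = -2·-2 + -1·1 + -2·0 = 3
h_5 = -2·3 + -1·-2 + -2·1 = -6
h_6 = -2·-6 + -1·3 + -2·-2 = 13
h_7 = -2·13 + -1·-6 + -2·3 = -26

-26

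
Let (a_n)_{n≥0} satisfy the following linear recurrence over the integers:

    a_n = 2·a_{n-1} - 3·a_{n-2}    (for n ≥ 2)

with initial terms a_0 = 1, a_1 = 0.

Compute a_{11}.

66

a_2 = 2·0 + -3·1 = -3
a_3 = 2·-3 + -3·0 = -6
a_4 = 2·-6 + -3·-3 = -3
a_5 = 2·-3 + -3·-6 = 12
a_6 = 2·12 + -3·-3 = 33
a_7 = 2·33 + -3·12 = 30
a_8 = 2·30 + -3·33 = -39
a_9 = 2·-39 + -3·30 = -168
a_10 = 2·-168 + -3·-39 = -219
a_11 = 2·-219 + -3·-168 = 66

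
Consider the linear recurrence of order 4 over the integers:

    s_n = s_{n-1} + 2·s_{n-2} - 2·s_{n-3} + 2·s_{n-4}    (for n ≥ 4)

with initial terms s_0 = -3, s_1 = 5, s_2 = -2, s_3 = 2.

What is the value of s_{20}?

s_4 = 1·2 + 2·-2 + -2·5 + 2·-3 = -18
s_5 = 1·-18 + 2·2 + -2·-2 + 2·5 = 0
s_6 = 1·0 + 2·-18 + -2·2 + 2·-2 = -44
s_7 = 1·-44 + 2·0 + -2·-18 + 2·2 = -4
s_8 = 1·-4 + 2·-44 + -2·0 + 2·-18 = -128
s_9 = 1·-128 + 2·-4 + -2·-44 + 2·0 = -48
s_10 = 1·-48 + 2·-128 + -2·-4 + 2·-44 = -384
s_11 = 1·-384 + 2·-48 + -2·-128 + 2·-4 = -232
s_12 = 1·-232 + 2·-384 + -2·-48 + 2·-128 = -1160
s_13 = 1·-1160 + 2·-232 + -2·-384 + 2·-48 = -952
s_14 = 1·-952 + 2·-1160 + -2·-232 + 2·-384 = -3576
s_15 = 1·-3576 + 2·-952 + -2·-1160 + 2·-232 = -3624
s_16 = 1·-3624 + 2·-3576 + -2·-952 + 2·-1160 = -11192
s_17 = 1·-11192 + 2·-3624 + -2·-3576 + 2·-952 = -13192
s_18 = 1·-13192 + 2·-11192 + -2·-3624 + 2·-3576 = -35480
s_19 = 1·-35480 + 2·-13192 + -2·-11192 + 2·-3624 = -46728
s_20 = 1·-46728 + 2·-35480 + -2·-13192 + 2·-11192 = -113688

-113688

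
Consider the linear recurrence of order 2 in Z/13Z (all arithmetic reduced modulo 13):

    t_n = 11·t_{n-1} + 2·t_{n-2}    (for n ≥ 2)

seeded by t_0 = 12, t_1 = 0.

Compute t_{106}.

5

t_2 = 11·0 + 2·12 = 11
t_3 = 11·11 + 2·0 = 4
t_4 = 11·4 + 2·11 = 1
t_5 = 11·1 + 2·4 = 6
t_6 = 11·6 + 2·1 = 3
t_7 = 11·3 + 2·6 = 6
t_8 = 11·6 + 2·3 = 7
t_9 = 11·7 + 2·6 = 11
t_10 = 11·11 + 2·7 = 5
t_11 = 11·5 + 2·11 = 12
t_12 = 11·12 + 2·5 = 12
t_13 = 11·12 + 2·12 = 0
(t_12, t_13) = (12, 0) = (t_0, t_1), so the sequence has period 12.
106 ≡ 10 (mod 12), hence t_106 = t_10 = 5.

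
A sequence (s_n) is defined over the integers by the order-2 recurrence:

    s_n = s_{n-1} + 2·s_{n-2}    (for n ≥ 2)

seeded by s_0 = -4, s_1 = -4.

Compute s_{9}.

-1364

s_2 = 1·-4 + 2·-4 = -12
s_3 = 1·-12 + 2·-4 = -20
s_4 = 1·-20 + 2·-12 = -44
s_5 = 1·-44 + 2·-20 = -84
s_6 = 1·-84 + 2·-44 = -172
s_7 = 1·-172 + 2·-84 = -340
s_8 = 1·-340 + 2·-172 = -684
s_9 = 1·-684 + 2·-340 = -1364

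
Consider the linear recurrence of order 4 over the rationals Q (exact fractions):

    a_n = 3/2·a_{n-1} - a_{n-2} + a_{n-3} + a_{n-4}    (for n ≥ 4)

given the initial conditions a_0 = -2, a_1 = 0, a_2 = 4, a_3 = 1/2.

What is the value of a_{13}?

a_4 = 3/2·1/2 + -1·4 + 1·0 + 1·-2 = -21/4
a_5 = 3/2·-21/4 + -1·1/2 + 1·4 + 1·0 = -35/8
a_6 = 3/2·-35/8 + -1·-21/4 + 1·1/2 + 1·4 = 51/16
a_7 = 3/2·51/16 + -1·-35/8 + 1·-21/4 + 1·1/2 = 141/32
a_8 = 3/2·141/32 + -1·51/16 + 1·-35/8 + 1·-21/4 = -397/64
a_9 = 3/2·-397/64 + -1·141/32 + 1·51/16 + 1·-35/8 = -1907/128
a_10 = 3/2·-1907/128 + -1·-397/64 + 1·141/32 + 1·51/16 = -2189/256
a_11 = 3/2·-2189/256 + -1·-1907/128 + 1·-397/64 + 1·141/32 = 141/512
a_12 = 3/2·141/512 + -1·-2189/256 + 1·-1907/128 + 1·-397/64 = -12429/1024
a_13 = 3/2·-12429/1024 + -1·141/512 + 1·-2189/256 + 1·-1907/128 = -85875/2048

-85875/2048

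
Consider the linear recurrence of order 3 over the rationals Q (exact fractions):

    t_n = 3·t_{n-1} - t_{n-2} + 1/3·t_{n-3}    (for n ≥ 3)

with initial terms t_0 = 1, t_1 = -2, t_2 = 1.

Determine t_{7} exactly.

2440/9

t_3 = 3·1 + -1·-2 + 1/3·1 = 16/3
t_4 = 3·16/3 + -1·1 + 1/3·-2 = 43/3
t_5 = 3·43/3 + -1·16/3 + 1/3·1 = 38
t_6 = 3·38 + -1·43/3 + 1/3·16/3 = 913/9
t_7 = 3·913/9 + -1·38 + 1/3·43/3 = 2440/9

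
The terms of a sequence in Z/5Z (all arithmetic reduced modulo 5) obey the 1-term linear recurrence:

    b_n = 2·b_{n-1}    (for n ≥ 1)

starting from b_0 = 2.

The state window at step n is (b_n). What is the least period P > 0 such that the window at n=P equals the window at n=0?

4

n=0: window = (2)
n=1: window = (4)
n=2: window = (3)
n=3: window = (1)
n=4: window = (2)
window at n=4 equals window at n=0 → period = 4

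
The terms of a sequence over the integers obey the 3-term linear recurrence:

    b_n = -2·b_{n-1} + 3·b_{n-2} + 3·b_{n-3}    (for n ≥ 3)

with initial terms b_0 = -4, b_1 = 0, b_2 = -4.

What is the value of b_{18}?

3199580

b_3 = -2·-4 + 3·0 + 3·-4 = -4
b_4 = -2·-4 + 3·-4 + 3·0 = -4
b_5 = -2·-4 + 3·-4 + 3·-4 = -16
b_6 = -2·-16 + 3·-4 + 3·-4 = 8
b_7 = -2·8 + 3·-16 + 3·-4 = -76
b_8 = -2·-76 + 3·8 + 3·-16 = 128
b_9 = -2·128 + 3·-76 + 3·8 = -460
b_10 = -2·-460 + 3·128 + 3·-76 = 1076
b_11 = -2·1076 + 3·-460 + 3·128 = -3148
b_12 = -2·-3148 + 3·1076 + 3·-460 = 8144
b_13 = -2·8144 + 3·-3148 + 3·1076 = -22504
b_14 = -2·-22504 + 3·8144 + 3·-3148 = 59996
b_15 = -2·59996 + 3·-22504 + 3·8144 = -163072
b_16 = -2·-163072 + 3·59996 + 3·-22504 = 438620
b_17 = -2·438620 + 3·-163072 + 3·59996 = -1186468
b_18 = -2·-1186468 + 3·438620 + 3·-163072 = 3199580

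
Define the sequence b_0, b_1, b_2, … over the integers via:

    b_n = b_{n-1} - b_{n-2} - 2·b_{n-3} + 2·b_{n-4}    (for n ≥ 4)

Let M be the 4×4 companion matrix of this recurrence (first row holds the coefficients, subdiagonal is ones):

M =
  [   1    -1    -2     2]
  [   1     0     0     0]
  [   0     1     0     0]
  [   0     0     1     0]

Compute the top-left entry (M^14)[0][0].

-252

(M^14)[0][0] is the top entry after applying M 14 times to the unit state (1, 0, 0, 0). Equivalently it is h_{17} for the auxiliary sequence (h_n) obeying the same recurrence with h_3 = 1 and h_i = 0 for 0 ≤ i < 3:
h_4 = 1·1 + -1·0 + -2·0 + 2·0 = 1
h_5 = 1·1 + -1·1 + -2·0 + 2·0 = 0
h_6 = 1·0 + -1·1 + -2·1 + 2·0 = -3
h_7 = 1·-3 + -1·0 + -2·1 + 2·1 = -3
h_8 = 1·-3 + -1·-3 + -2·0 + 2·1 = 2
h_9 = 1·2 + -1·-3 + -2·-3 + 2·0 = 11
h_10 = 1·11 + -1·2 + -2·-3 + 2·-3 = 9
h_11 = 1·9 + -1·11 + -2·2 + 2·-3 = -12
h_12 = 1·-12 + -1·9 + -2·11 + 2·2 = -39
h_13 = 1·-39 + -1·-12 + -2·9 + 2·11 = -23
h_14 = 1·-23 + -1·-39 + -2·-12 + 2·9 = 58
h_15 = 1·58 + -1·-23 + -2·-39 + 2·-12 = 135
h_16 = 1·135 + -1·58 + -2·-23 + 2·-39 = 45
h_17 = 1·45 + -1·135 + -2·58 + 2·-23 = -252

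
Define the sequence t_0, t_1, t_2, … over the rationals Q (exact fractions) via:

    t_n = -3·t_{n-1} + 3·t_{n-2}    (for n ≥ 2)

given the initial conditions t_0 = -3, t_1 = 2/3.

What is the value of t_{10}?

-407106

t_2 = -3·2/3 + 3·-3 = -11
t_3 = -3·-11 + 3·2/3 = 35
t_4 = -3·35 + 3·-11 = -138
t_5 = -3·-138 + 3·35 = 519
t_6 = -3·519 + 3·-138 = -1971
t_7 = -3·-1971 + 3·519 = 7470
t_8 = -3·7470 + 3·-1971 = -28323
t_9 = -3·-28323 + 3·7470 = 107379
t_10 = -3·107379 + 3·-28323 = -407106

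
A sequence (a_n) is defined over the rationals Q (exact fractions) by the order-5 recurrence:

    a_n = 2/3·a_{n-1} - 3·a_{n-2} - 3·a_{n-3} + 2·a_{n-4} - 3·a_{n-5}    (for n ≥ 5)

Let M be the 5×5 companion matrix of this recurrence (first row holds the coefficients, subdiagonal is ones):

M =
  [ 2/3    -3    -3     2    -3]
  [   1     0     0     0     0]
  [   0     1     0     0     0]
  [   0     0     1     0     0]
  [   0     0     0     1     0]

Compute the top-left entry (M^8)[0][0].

(M^8)[0][0] is the top entry after applying M 8 times to the unit state (1, 0, 0, 0, 0). Equivalently it is h_{12} for the auxiliary sequence (h_n) obeying the same recurrence with h_4 = 1 and h_i = 0 for 0 ≤ i < 4:
h_5 = 2/3·1 + -3·0 + -3·0 + 2·0 + -3·0 = 2/3
h_6 = 2/3·2/3 + -3·1 + -3·0 + 2·0 + -3·0 = -23/9
h_7 = 2/3·-23/9 + -3·2/3 + -3·1 + 2·0 + -3·0 = -181/27
h_8 = 2/3·-181/27 + -3·-23/9 + -3·2/3 + 2·1 + -3·0 = 259/81
h_9 = 2/3·259/81 + -3·-181/27 + -3·-23/9 + 2·2/3 + -3·1 = 6863/243
h_10 = 2/3·6863/243 + -3·259/81 + -3·-181/27 + 2·-23/9 + -3·2/3 = 16210/729
h_11 = 2/3·16210/729 + -3·6863/243 + -3·259/81 + 2·-181/27 + -3·-23/9 = -186415/2187
h_12 = 2/3·-186415/2187 + -3·16210/729 + -3·6863/243 + 2·259/81 + -3·-181/27 = -1192496/6561

-1192496/6561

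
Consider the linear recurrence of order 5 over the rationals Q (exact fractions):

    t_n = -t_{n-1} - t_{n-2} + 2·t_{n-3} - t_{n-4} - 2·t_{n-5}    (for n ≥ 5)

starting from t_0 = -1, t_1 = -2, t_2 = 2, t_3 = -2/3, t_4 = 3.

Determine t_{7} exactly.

t_5 = -1·3 + -1·-2/3 + 2·2 + -1·-2 + -2·-1 = 17/3
t_6 = -1·17/3 + -1·3 + 2·-2/3 + -1·2 + -2·-2 = -8
t_7 = -1·-8 + -1·17/3 + 2·3 + -1·-2/3 + -2·2 = 5

5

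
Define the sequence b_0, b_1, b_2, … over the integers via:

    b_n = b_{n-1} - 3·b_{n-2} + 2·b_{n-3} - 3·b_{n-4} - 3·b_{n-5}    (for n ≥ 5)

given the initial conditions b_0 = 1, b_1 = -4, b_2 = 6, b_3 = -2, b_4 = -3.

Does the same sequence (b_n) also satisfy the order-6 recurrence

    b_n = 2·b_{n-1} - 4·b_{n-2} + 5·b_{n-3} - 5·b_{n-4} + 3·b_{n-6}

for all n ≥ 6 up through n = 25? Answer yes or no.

Terms b_0..b_25: 1, -4, 6, -2, -3, 24, 23, -67, -73, 111, 55, -292, 185, 1057, -580, -2670, 1505, 4629, -6657, -7784, 24940, 16576, -67728, -24253, 160615, -26630
n=6: candidate gives 23, actual b_6 = 23 ✓
n=7: candidate gives -67, actual b_7 = -67 ✓
n=8: candidate gives -73, actual b_8 = -73 ✓
n=9: candidate gives 111, actual b_9 = 111 ✓
n=10: candidate gives 55, actual b_10 = 55 ✓
n=11: candidate gives -292, actual b_11 = -292 ✓
n=12: candidate gives 185, actual b_12 = 185 ✓
n=13: candidate gives 1057, actual b_13 = 1057 ✓
n=14: candidate gives -580, actual b_14 = -580 ✓
n=15: candidate gives -2670, actual b_15 = -2670 ✓
n=16: candidate gives 1505, actual b_16 = 1505 ✓
n=17: candidate gives 4629, actual b_17 = 4629 ✓
n=18: candidate gives -6657, actual b_18 = -6657 ✓
n=19: candidate gives -7784, actual b_19 = -7784 ✓
n=20: candidate gives 24940, actual b_20 = 24940 ✓
n=21: candidate gives 16576, actual b_21 = 16576 ✓
n=22: candidate gives -67728, actual b_22 = -67728 ✓
n=23: candidate gives -24253, actual b_23 = -24253 ✓
n=24: candidate gives 160615, actual b_24 = 160615 ✓
n=25: candidate gives -26630, actual b_25 = -26630 ✓

yes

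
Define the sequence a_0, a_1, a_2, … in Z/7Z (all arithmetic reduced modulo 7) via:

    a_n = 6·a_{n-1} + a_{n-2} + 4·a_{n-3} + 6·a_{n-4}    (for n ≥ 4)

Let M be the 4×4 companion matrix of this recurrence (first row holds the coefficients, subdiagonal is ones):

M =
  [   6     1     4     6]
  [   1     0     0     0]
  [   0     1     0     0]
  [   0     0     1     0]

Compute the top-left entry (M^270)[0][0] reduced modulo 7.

1

(M^270)[0][0] is the top entry after applying M 270 times to the unit state (1, 0, 0, 0). Equivalently it is h_{273} for the auxiliary sequence (h_n) obeying the same recurrence with h_3 = 1 and h_i = 0 for 0 ≤ i < 3:
h_4 = 6·1 + 1·0 + 4·0 + 6·0 = 6
h_5 = 6·6 + 1·1 + 4·0 + 6·0 = 2
h_6 = 6·2 + 1·6 + 4·1 + 6·0 = 1
h_7 = 6·1 + 1·2 + 4·6 + 6·1 = 3
h_8 = 6·3 + 1·1 + 4·2 + 6·6 = 0
h_9 = 6·0 + 1·3 + 4·1 + 6·2 = 5
h_10 = 6·5 + 1·0 + 4·3 + 6·1 = 6
h_11 = 6·6 + 1·5 + 4·0 + 6·3 = 3
h_12 = 6·3 + 1·6 + 4·5 + 6·0 = 2
h_13 = 6·2 + 1·3 + 4·6 + 6·5 = 6
h_14 = 6·6 + 1·2 + 4·3 + 6·6 = 2
h_15 = 6·2 + 1·6 + 4·2 + 6·3 = 2
h_16 = 6·2 + 1·2 + 4·6 + 6·2 = 1
h_17 = 6·1 + 1·2 + 4·2 + 6·6 = 3
h_18 = 6·3 + 1·1 + 4·2 + 6·2 = 4
h_19 = 6·4 + 1·3 + 4·1 + 6·2 = 1
h_20 = 6·1 + 1·4 + 4·3 + 6·1 = 0
h_21 = 6·0 + 1·1 + 4·4 + 6·3 = 0
h_22 = 6·0 + 1·0 + 4·1 + 6·4 = 0
h_23 = 6·0 + 1·0 + 4·0 + 6·1 = 6
h_24 = 6·6 + 1·0 + 4·0 + 6·0 = 1
h_25 = 6·1 + 1·6 + 4·0 + 6·0 = 5
h_26 = 6·5 + 1·1 + 4·6 + 6·0 = 6
h_27 = 6·6 + 1·5 + 4·1 + 6·6 = 4
h_28 = 6·4 + 1·6 + 4·5 + 6·1 = 0
h_29 = 6·0 + 1·4 + 4·6 + 6·5 = 2
h_30 = 6·2 + 1·0 + 4·4 + 6·6 = 1
h_31 = 6·1 + 1·2 + 4·0 + 6·4 = 4
h_32 = 6·4 + 1·1 + 4·2 + 6·0 = 5
h_33 = 6·5 + 1·4 + 4·1 + 6·2 = 1
h_34 = 6·1 + 1·5 + 4·4 + 6·1 = 5
h_35 = 6·5 + 1·1 + 4·5 + 6·4 = 5
h_36 = 6·5 + 1·5 + 4·1 + 6·5 = 6
h_37 = 6·6 + 1·5 + 4·5 + 6·1 = 4
h_38 = 6·4 + 1·6 + 4·5 + 6·5 = 3
h_39 = 6·3 + 1·4 + 4·6 + 6·5 = 6
h_40 = 6·6 + 1·3 + 4·4 + 6·6 = 0
h_41 = 6·0 + 1·6 + 4·3 + 6·4 = 0
h_42 = 6·0 + 1·0 + 4·6 + 6·3 = 0
h_43 = 6·0 + 1·0 + 4·0 + 6·6 = 1
(h_40, h_41, h_42, h_43) = (0, 0, 0, 1) = (h_0, h_1, h_2, h_3), so the sequence has period 40.
273 ≡ 33 (mod 40), hence h_273 = h_33 = 1.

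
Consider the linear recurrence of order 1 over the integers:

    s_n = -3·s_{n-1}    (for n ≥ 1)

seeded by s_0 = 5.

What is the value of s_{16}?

215233605

s_1 = -3·5 = -15
s_2 = -3·-15 = 45
s_3 = -3·45 = -135
s_4 = -3·-135 = 405
s_5 = -3·405 = -1215
s_6 = -3·-1215 = 3645
s_7 = -3·3645 = -10935
s_8 = -3·-10935 = 32805
s_9 = -3·32805 = -98415
s_10 = -3·-98415 = 295245
s_11 = -3·295245 = -885735
s_12 = -3·-885735 = 2657205
s_13 = -3·2657205 = -7971615
s_14 = -3·-7971615 = 23914845
s_15 = -3·23914845 = -71744535
s_16 = -3·-71744535 = 215233605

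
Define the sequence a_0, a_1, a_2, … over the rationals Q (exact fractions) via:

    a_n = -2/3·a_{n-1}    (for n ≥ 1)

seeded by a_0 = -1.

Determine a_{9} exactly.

512/19683

a_1 = -2/3·-1 = 2/3
a_2 = -2/3·2/3 = -4/9
a_3 = -2/3·-4/9 = 8/27
a_4 = -2/3·8/27 = -16/81
a_5 = -2/3·-16/81 = 32/243
a_6 = -2/3·32/243 = -64/729
a_7 = -2/3·-64/729 = 128/2187
a_8 = -2/3·128/2187 = -256/6561
a_9 = -2/3·-256/6561 = 512/19683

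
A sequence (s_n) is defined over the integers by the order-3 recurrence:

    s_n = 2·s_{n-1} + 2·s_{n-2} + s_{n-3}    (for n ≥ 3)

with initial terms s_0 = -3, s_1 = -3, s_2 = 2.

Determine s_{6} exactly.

-75

s_3 = 2·2 + 2·-3 + 1·-3 = -5
s_4 = 2·-5 + 2·2 + 1·-3 = -9
s_5 = 2·-9 + 2·-5 + 1·2 = -26
s_6 = 2·-26 + 2·-9 + 1·-5 = -75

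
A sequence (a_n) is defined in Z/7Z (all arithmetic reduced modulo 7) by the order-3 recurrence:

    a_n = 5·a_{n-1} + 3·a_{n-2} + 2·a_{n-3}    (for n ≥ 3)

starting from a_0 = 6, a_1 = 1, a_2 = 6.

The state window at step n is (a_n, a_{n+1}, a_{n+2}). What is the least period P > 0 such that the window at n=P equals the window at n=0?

n=0: window = (6, 1, 6)
n=1: window = (1, 6, 3)
n=2: window = (6, 3, 0)
n=3: window = (3, 0, 0)
n=4: window = (0, 0, 6)
n=5: window = (0, 6, 2)
n=6: window = (6, 2, 0)
n=7: window = (2, 0, 4)
n=8: window = (0, 4, 3)
n=9: window = (4, 3, 6)
n=10: window = (3, 6, 5)
n=11: window = (6, 5, 0)
n=12: window = (5, 0, 6)
n=13: window = (0, 6, 5)
n=14: window = (6, 5, 1)
n=15: window = (5, 1, 4)
n=16: window = (1, 4, 5)
n=17: window = (4, 5, 4)
n=18: window = (5, 4, 1)
n=19: window = (4, 1, 6)
n=20: window = (1, 6, 6)
n=21: window = (6, 6, 1)
n=22: window = (6, 1, 0)
n=23: window = (1, 0, 1)
n=24: window = (0, 1, 0)
n=25: window = (1, 0, 3)
n=26: window = (0, 3, 3)
n=27: window = (3, 3, 3)
n=28: window = (3, 3, 2)
n=29: window = (3, 2, 4)
n=30: window = (2, 4, 4)
n=31: window = (4, 4, 1)
n=32: window = (4, 1, 4)
n=33: window = (1, 4, 3)
n=34: window = (4, 3, 1)
n=35: window = (3, 1, 1)
n=36: window = (1, 1, 0)
n=37: window = (1, 0, 5)
n=38: window = (0, 5, 6)
n=39: window = (5, 6, 3)
n=40: window = (6, 3, 1)
…
n=169: window = (0, 2, 6)
n=170: window = (2, 6, 1)
n=171: window = (6, 1, 6)
window at n=171 equals window at n=0 → period = 171

171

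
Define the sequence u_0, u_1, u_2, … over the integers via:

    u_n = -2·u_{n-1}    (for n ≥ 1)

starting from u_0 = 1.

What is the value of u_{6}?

u_1 = -2·1 = -2
u_2 = -2·-2 = 4
u_3 = -2·4 = -8
u_4 = -2·-8 = 16
u_5 = -2·16 = -32
u_6 = -2·-32 = 64

64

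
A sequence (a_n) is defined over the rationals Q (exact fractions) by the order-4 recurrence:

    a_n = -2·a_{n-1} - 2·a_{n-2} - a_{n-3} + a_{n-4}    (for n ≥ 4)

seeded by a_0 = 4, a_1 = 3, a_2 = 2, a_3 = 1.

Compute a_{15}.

a_4 = -2·1 + -2·2 + -1·3 + 1·4 = -5
a_5 = -2·-5 + -2·1 + -1·2 + 1·3 = 9
a_6 = -2·9 + -2·-5 + -1·1 + 1·2 = -7
a_7 = -2·-7 + -2·9 + -1·-5 + 1·1 = 2
a_8 = -2·2 + -2·-7 + -1·9 + 1·-5 = -4
a_9 = -2·-4 + -2·2 + -1·-7 + 1·9 = 20
a_10 = -2·20 + -2·-4 + -1·2 + 1·-7 = -41
a_11 = -2·-41 + -2·20 + -1·-4 + 1·2 = 48
a_12 = -2·48 + -2·-41 + -1·20 + 1·-4 = -38
a_13 = -2·-38 + -2·48 + -1·-41 + 1·20 = 41
a_14 = -2·41 + -2·-38 + -1·48 + 1·-41 = -95
a_15 = -2·-95 + -2·41 + -1·-38 + 1·48 = 194

194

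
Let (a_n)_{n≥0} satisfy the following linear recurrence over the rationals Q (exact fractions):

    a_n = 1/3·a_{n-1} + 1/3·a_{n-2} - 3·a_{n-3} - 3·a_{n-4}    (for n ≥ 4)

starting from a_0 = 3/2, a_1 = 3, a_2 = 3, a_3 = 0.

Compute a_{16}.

a_4 = 1/3·0 + 1/3·3 + -3·3 + -3·3/2 = -25/2
a_5 = 1/3·-25/2 + 1/3·0 + -3·3 + -3·3 = -133/6
a_6 = 1/3·-133/6 + 1/3·-25/2 + -3·0 + -3·3 = -185/9
a_7 = 1/3·-185/9 + 1/3·-133/6 + -3·-25/2 + -3·0 = 628/27
a_8 = 1/3·628/27 + 1/3·-185/9 + -3·-133/6 + -3·-25/2 = 8497/81
a_9 = 1/3·8497/81 + 1/3·628/27 + -3·-185/9 + -3·-133/6 = 83051/486
a_10 = 1/3·83051/486 + 1/3·8497/81 + -3·628/27 + -3·-185/9 = 122207/1458
a_11 = 1/3·122207/1458 + 1/3·83051/486 + -3·8497/81 + -3·628/27 = -655181/2187
a_12 = 1/3·-655181/2187 + 1/3·122207/1458 + -3·83051/486 + -3·8497/81 = -5900207/6561
a_13 = 1/3·-5900207/6561 + 1/3·-655181/2187 + -3·122207/1458 + -3·83051/486 = -22905830/19683
a_14 = 1/3·-22905830/19683 + 1/3·-5900207/6561 + -3·-655181/2187 + -3·122207/1458 = -4769881/118098
a_15 = 1/3·-4769881/118098 + 1/3·-22905830/19683 + -3·-5900207/6561 + -3·-655181/2187 = 1132046639/354294
a_16 = 1/3·1132046639/354294 + 1/3·-4769881/118098 + -3·-22905830/19683 + -3·-5900207/6561 = 3847991029/531441

3847991029/531441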